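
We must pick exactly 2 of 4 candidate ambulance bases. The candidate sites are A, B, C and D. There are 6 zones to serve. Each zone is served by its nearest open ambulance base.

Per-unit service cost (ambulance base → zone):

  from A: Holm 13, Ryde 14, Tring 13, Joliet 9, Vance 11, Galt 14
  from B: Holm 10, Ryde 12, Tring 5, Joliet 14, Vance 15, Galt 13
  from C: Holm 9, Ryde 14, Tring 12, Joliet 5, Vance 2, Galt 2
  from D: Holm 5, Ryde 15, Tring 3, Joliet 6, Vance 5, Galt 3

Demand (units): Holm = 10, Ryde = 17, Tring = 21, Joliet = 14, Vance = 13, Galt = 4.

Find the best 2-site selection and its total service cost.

With exactly 2 open, each zone uses its cheapest among the chosen.
{C, D}: Holm→D 5·10=50, Ryde→C 14·17=238, Tring→D 3·21=63, Joliet→C 5·14=70, Vance→C 2·13=26, Galt→C 2·4=8. Service cost 455.
{B, D}: service cost 478
{B, C}: service cost 503
Among all 6 size-2 choices, {C, D} is lowest.

Choose C and D; total service cost 455.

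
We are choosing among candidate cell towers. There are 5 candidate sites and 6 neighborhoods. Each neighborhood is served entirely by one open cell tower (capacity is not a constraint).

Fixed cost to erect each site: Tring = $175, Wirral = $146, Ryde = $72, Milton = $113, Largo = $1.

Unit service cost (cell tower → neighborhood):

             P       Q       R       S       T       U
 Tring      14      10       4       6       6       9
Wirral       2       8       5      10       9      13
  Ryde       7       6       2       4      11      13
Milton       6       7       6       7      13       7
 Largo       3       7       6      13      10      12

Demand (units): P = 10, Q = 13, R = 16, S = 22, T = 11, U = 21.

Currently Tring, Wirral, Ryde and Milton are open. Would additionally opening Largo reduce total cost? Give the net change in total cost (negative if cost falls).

No — net change +1 (cost rises by 1).

Current service cost with {Tring, Wirral, Ryde, Milton}: 431.
Adding Largo: each neighborhood re-picks its cheapest; new service cost 431, saving 0.
Extra fixed cost: 1. Net change = 1 − 0 = 1.
(Totals: 937 → 938.)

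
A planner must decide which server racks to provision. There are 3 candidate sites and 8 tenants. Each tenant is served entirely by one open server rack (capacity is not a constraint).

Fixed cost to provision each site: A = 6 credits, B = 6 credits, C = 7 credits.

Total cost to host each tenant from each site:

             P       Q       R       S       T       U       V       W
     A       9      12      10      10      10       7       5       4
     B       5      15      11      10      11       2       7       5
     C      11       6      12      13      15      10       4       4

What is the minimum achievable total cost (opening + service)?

For any fixed open set, each tenant goes to its cheapest open site; total = fixed + service.
{B, C}: P→B 5, Q→C 6, R→B 11, S→B 10, T→B 11, U→B 2, V→C 4, W→C 4. Service 53; fixed 13; total 66.
{A, B}: service 58 + fixed 12 = 70
{A, B, C}: service 51 + fixed 19 = 70
{A}: P→A 9, Q→A 12, R→A 10, S→A 10, T→A 10, U→A 7, V→A 5, W→A 4. Service 67; fixed 6; total 73.
No other subset beats 66.

Minimum total cost: 66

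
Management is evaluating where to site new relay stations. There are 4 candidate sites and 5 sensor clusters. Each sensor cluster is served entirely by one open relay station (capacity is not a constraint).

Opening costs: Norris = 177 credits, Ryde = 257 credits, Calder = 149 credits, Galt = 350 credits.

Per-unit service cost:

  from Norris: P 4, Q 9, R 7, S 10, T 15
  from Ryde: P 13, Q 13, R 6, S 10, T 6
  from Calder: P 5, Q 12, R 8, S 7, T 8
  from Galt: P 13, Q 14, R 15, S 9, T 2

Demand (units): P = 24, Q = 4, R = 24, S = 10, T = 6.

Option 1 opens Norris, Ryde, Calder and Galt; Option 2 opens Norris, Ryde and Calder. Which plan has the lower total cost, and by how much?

Option 2 is cheaper by 326.

Option 1: {Norris, Ryde, Calder, Galt}: P→Norris 4·24=96, Q→Norris 9·4=36, R→Ryde 6·24=144, S→Calder 7·10=70, T→Galt 2·6=12. Service 358; fixed 933; total 1291.
Option 2: {Norris, Ryde, Calder}: P→Norris 4·24=96, Q→Norris 9·4=36, R→Ryde 6·24=144, S→Calder 7·10=70, T→Ryde 6·6=36. Service 382; fixed 583; total 965.
Difference: |1291 − 965| = 326.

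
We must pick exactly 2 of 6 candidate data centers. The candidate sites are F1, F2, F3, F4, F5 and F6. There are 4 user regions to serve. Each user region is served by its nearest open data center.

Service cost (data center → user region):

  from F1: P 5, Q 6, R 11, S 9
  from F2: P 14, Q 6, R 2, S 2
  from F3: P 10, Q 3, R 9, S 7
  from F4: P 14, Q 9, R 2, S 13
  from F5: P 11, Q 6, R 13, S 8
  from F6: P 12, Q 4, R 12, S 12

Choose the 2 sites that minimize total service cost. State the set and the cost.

Choose F1 and F2; total service cost 15.

With exactly 2 open, each user region uses its cheapest among the chosen.
{F1, F2}: P→F1 5, Q→F1 6, R→F2 2, S→F2 2. Service cost 15.
{F2, F3}: service cost 17
{F2, F6}: service cost 20
Among all 15 size-2 choices, {F1, F2} is lowest.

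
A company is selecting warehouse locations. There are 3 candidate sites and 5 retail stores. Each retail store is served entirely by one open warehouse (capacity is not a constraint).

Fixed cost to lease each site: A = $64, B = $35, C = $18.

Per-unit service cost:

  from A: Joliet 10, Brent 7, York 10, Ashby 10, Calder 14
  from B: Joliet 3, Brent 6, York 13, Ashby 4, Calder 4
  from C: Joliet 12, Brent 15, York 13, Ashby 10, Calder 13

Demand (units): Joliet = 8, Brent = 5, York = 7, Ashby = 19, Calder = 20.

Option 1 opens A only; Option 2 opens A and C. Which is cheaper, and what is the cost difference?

Option 2 is cheaper by 2.

Option 1: {A}: Joliet→A 10·8=80, Brent→A 7·5=35, York→A 10·7=70, Ashby→A 10·19=190, Calder→A 14·20=280. Service 655; fixed 64; total 719.
Option 2: {A, C}: Joliet→A 10·8=80, Brent→A 7·5=35, York→A 10·7=70, Ashby→A 10·19=190, Calder→C 13·20=260. Service 635; fixed 82; total 717.
Difference: |719 − 717| = 2.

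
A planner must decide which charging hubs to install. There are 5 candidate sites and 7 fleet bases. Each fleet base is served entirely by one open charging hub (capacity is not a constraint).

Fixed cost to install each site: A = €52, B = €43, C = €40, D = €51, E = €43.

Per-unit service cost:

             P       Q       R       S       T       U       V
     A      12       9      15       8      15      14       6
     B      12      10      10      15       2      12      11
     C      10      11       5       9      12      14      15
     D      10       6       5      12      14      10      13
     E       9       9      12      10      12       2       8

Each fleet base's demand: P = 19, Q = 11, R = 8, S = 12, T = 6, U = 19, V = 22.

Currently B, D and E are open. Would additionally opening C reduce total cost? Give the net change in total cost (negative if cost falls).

Current service cost with {B, D, E}: 623.
Adding C: each fleet base re-picks its cheapest; new service cost 611, saving 12.
Extra fixed cost: 40. Net change = 40 − 12 = 28.
(Totals: 760 → 788.)

No — net change +28 (cost rises by 28).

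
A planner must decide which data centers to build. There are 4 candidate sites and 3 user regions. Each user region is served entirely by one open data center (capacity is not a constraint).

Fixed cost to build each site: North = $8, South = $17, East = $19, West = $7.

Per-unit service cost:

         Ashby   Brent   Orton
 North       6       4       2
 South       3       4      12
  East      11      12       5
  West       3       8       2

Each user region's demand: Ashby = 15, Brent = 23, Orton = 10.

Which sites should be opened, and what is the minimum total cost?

For any fixed open set, each user region goes to its cheapest open site; total = fixed + service.
{North, West}: Ashby→West 3·15=45, Brent→North 4·23=92, Orton→North 2·10=20. Service 157; fixed 15; total 172.
{South, West}: service 157 + fixed 24 = 181
{North, South}: service 157 + fixed 25 = 182
{North, South, East, West}: service 157 + fixed 51 = 208
(All 15 nonempty subsets were checked; North and West is lowest.)

Open North and West; minimum total cost 172.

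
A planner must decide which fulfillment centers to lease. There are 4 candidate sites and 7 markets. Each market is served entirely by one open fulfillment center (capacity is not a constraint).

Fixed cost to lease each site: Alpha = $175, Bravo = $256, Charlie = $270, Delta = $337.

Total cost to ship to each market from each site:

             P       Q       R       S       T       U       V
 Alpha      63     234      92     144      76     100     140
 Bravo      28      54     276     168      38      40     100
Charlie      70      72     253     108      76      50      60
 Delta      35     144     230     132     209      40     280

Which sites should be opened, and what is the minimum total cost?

Open Alpha and Bravo; minimum total cost 927.

For any fixed open set, each market goes to its cheapest open site; total = fixed + service.
{Alpha, Bravo}: P→Bravo 28, Q→Bravo 54, R→Alpha 92, S→Alpha 144, T→Bravo 38, U→Bravo 40, V→Bravo 100. Service 496; fixed 431; total 927.
{Charlie}: P→Charlie 70, Q→Charlie 72, R→Charlie 253, S→Charlie 108, T→Charlie 76, U→Charlie 50, V→Charlie 60. Service 689; fixed 270; total 959.
{Bravo}: service 704 + fixed 256 = 960
{Alpha, Bravo, Charlie, Delta}: P→Bravo 28, Q→Bravo 54, R→Alpha 92, S→Charlie 108, T→Bravo 38, U→Bravo 40, V→Charlie 60. Service 420; fixed 1038; total 1458.
No other subset beats 927.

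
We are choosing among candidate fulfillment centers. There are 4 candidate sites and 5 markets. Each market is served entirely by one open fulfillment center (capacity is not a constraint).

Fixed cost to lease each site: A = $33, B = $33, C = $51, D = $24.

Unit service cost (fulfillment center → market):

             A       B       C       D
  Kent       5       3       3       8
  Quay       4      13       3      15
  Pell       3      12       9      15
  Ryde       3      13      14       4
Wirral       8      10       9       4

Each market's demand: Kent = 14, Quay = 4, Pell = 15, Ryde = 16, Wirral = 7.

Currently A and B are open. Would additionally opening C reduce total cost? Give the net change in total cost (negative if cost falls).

Current service cost with {A, B}: 207.
Adding C: each market re-picks its cheapest; new service cost 203, saving 4.
Extra fixed cost: 51. Net change = 51 − 4 = 47.
(Totals: 273 → 320.)

No — net change +47 (cost rises by 47).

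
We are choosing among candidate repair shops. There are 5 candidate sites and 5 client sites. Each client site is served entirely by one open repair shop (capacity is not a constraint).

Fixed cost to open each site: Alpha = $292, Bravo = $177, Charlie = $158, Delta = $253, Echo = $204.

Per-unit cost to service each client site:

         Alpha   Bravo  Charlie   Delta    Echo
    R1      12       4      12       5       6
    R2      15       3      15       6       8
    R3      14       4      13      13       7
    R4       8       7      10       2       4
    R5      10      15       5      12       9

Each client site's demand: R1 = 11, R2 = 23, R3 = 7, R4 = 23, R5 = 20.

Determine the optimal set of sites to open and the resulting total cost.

Open Bravo and Charlie; minimum total cost 737.

For any fixed open set, each client site goes to its cheapest open site; total = fixed + service.
{Bravo, Charlie}: R1→Bravo 4·11=44, R2→Bravo 3·23=69, R3→Bravo 4·7=28, R4→Bravo 7·23=161, R5→Charlie 5·20=100. Service 402; fixed 335; total 737.
{Echo}: R1→Echo 6·11=66, R2→Echo 8·23=184, R3→Echo 7·7=49, R4→Echo 4·23=92, R5→Echo 9·20=180. Service 571; fixed 204; total 775.
{Bravo}: service 602 + fixed 177 = 779
{Alpha, Bravo, Charlie, Delta, Echo}: R1→Bravo 4·11=44, R2→Bravo 3·23=69, R3→Bravo 4·7=28, R4→Delta 2·23=46, R5→Charlie 5·20=100. Service 287; fixed 1084; total 1371.
No other subset beats 737.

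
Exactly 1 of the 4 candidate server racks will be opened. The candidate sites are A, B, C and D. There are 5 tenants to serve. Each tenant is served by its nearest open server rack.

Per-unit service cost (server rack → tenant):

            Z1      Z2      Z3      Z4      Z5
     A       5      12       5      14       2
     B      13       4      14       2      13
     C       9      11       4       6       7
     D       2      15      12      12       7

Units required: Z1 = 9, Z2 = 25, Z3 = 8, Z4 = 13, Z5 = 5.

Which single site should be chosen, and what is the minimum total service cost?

With exactly 1 open, each tenant uses its cheapest among the chosen.
{B}: Z1→B 13·9=117, Z2→B 4·25=100, Z3→B 14·8=112, Z4→B 2·13=26, Z5→B 13·5=65. Service cost 420.
{C}: service cost 501
{A}: service cost 577
Among all 4 size-1 choices, {B} is lowest.

Choose B only; total service cost 420.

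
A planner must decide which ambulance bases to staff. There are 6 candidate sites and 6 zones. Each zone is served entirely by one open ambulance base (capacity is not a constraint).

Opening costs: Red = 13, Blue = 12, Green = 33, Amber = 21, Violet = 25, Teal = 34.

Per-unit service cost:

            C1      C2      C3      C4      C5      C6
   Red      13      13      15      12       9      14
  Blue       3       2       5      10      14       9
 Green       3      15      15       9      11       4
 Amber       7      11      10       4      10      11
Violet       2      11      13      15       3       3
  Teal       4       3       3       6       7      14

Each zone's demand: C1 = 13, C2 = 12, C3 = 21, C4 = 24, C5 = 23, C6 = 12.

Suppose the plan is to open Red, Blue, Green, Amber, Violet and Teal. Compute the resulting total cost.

Each zone is assigned to its cheapest site among the open ones.
{Red, Blue, Green, Amber, Violet, Teal}: C1→Violet 2·13=26, C2→Blue 2·12=24, C3→Teal 3·21=63, C4→Amber 4·24=96, C5→Violet 3·23=69, C6→Violet 3·12=36. Service 314; fixed 138; total 452.

Total cost: 452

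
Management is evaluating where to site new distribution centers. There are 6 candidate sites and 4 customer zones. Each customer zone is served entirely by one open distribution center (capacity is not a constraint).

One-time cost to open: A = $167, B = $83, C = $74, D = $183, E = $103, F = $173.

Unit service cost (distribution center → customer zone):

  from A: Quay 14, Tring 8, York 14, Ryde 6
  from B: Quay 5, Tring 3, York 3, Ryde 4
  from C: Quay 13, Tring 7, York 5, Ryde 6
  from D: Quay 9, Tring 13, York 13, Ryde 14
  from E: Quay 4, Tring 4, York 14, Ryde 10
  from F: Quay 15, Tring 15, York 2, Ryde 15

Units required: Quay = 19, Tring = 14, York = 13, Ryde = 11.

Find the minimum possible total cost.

For any fixed open set, each customer zone goes to its cheapest open site; total = fixed + service.
{B}: Quay→B 5·19=95, Tring→B 3·14=42, York→B 3·13=39, Ryde→B 4·11=44. Service 220; fixed 83; total 303.
{B, C}: Quay→B 5·19=95, Tring→B 3·14=42, York→B 3·13=39, Ryde→B 4·11=44. Service 220; fixed 157; total 377.
{B, E}: Quay→E 4·19=76, Tring→B 3·14=42, York→B 3·13=39, Ryde→B 4·11=44. Service 201; fixed 186; total 387.
{A, B, C, D, E, F}: service 188 + fixed 783 = 971
No other subset beats 303.

Minimum total cost: 303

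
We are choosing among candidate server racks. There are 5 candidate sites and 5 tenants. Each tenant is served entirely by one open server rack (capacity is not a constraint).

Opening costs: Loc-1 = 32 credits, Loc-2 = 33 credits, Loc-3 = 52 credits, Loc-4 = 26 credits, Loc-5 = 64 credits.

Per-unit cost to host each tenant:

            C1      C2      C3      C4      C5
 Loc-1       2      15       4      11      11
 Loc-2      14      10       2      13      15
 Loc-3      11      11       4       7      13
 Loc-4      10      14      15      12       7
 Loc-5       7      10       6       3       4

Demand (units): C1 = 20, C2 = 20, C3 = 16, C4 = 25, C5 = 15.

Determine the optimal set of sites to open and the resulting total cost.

For any fixed open set, each tenant goes to its cheapest open site; total = fixed + service.
{Loc-1, Loc-5}: C1→Loc-1 2·20=40, C2→Loc-5 10·20=200, C3→Loc-1 4·16=64, C4→Loc-5 3·25=75, C5→Loc-5 4·15=60. Service 439; fixed 96; total 535.
{Loc-1, Loc-2, Loc-5}: C1→Loc-1 2·20=40, C2→Loc-2 10·20=200, C3→Loc-2 2·16=32, C4→Loc-5 3·25=75, C5→Loc-5 4·15=60. Service 407; fixed 129; total 536.
{Loc-1, Loc-4, Loc-5}: service 439 + fixed 122 = 561
{Loc-1, Loc-2, Loc-3, Loc-4, Loc-5}: C1→Loc-1 2·20=40, C2→Loc-2 10·20=200, C3→Loc-2 2·16=32, C4→Loc-5 3·25=75, C5→Loc-5 4·15=60. Service 407; fixed 207; total 614.
No other subset beats 535.

Open Loc-1 and Loc-5; minimum total cost 535.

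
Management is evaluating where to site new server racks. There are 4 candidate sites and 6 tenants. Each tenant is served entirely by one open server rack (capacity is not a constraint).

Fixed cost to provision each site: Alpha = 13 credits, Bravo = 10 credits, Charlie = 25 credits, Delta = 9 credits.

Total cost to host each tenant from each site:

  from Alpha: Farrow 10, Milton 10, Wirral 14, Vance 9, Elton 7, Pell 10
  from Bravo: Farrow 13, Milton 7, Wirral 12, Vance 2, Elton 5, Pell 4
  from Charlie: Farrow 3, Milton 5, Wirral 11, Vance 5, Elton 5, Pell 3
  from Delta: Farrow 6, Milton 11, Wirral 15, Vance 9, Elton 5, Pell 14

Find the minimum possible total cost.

For any fixed open set, each tenant goes to its cheapest open site; total = fixed + service.
{Bravo}: Farrow→Bravo 13, Milton→Bravo 7, Wirral→Bravo 12, Vance→Bravo 2, Elton→Bravo 5, Pell→Bravo 4. Service 43; fixed 10; total 53.
{Bravo, Delta}: service 36 + fixed 19 = 55
{Charlie}: service 32 + fixed 25 = 57
{Alpha, Bravo, Charlie, Delta}: Farrow→Charlie 3, Milton→Charlie 5, Wirral→Charlie 11, Vance→Bravo 2, Elton→Bravo 5, Pell→Charlie 3. Service 29; fixed 57; total 86.
No other subset beats 53.

Minimum total cost: 53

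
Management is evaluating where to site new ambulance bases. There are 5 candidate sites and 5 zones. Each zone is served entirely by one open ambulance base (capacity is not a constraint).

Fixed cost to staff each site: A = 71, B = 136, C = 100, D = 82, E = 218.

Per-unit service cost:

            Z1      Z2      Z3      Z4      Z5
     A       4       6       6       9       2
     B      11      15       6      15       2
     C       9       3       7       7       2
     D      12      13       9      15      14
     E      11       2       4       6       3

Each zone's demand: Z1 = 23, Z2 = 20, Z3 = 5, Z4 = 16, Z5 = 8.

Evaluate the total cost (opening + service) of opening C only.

Total cost: 530

Each zone is assigned to its cheapest site among the open ones.
{C}: Z1→C 9·23=207, Z2→C 3·20=60, Z3→C 7·5=35, Z4→C 7·16=112, Z5→C 2·8=16. Service 430; fixed 100; total 530.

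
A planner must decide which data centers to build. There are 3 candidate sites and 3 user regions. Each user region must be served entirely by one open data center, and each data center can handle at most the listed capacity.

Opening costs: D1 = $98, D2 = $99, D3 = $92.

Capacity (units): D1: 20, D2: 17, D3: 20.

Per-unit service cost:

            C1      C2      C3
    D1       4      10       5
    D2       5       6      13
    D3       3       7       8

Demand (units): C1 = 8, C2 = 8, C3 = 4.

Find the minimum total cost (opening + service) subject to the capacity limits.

Minimum total cost: 204

Open {D3}: C1→D3 3·8=24, C2→D3 7·8=56, C3→D3 8·4=32.
Loads: D3 carries 20/20. Service 112; fixed 92; total 204.
Next best feasible plan costs 230.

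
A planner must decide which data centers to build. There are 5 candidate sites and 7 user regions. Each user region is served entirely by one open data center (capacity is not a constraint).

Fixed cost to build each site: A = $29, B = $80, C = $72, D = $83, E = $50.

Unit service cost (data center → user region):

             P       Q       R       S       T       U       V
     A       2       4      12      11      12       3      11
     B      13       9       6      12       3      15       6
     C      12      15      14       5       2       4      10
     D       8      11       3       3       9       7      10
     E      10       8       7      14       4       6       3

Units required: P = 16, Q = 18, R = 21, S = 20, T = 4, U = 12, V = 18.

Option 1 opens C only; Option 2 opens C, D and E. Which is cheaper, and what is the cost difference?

Option 1: {C}: P→C 12·16=192, Q→C 15·18=270, R→C 14·21=294, S→C 5·20=100, T→C 2·4=8, U→C 4·12=48, V→C 10·18=180. Service 1092; fixed 72; total 1164.
Option 2: {C, D, E}: P→D 8·16=128, Q→E 8·18=144, R→D 3·21=63, S→D 3·20=60, T→C 2·4=8, U→C 4·12=48, V→E 3·18=54. Service 505; fixed 205; total 710.
Difference: |1164 − 710| = 454.

Option 2 is cheaper by 454.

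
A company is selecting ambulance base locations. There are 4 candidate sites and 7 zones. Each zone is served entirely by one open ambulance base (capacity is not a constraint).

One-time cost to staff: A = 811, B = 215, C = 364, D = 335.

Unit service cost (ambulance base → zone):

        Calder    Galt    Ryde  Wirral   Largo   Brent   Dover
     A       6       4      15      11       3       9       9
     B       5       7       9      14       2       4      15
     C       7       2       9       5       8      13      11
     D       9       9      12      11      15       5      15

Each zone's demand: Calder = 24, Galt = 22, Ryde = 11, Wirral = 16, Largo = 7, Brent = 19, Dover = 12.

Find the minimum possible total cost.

For any fixed open set, each zone goes to its cheapest open site; total = fixed + service.
{B}: Calder→B 5·24=120, Galt→B 7·22=154, Ryde→B 9·11=99, Wirral→B 14·16=224, Largo→B 2·7=14, Brent→B 4·19=76, Dover→B 15·12=180. Service 867; fixed 215; total 1082.
{B, C}: service 565 + fixed 579 = 1144
{C}: service 826 + fixed 364 = 1190
{A, B, C, D}: Calder→B 5·24=120, Galt→C 2·22=44, Ryde→B 9·11=99, Wirral→C 5·16=80, Largo→B 2·7=14, Brent→B 4·19=76, Dover→A 9·12=108. Service 541; fixed 1725; total 2266.
No other subset beats 1082.

Minimum total cost: 1082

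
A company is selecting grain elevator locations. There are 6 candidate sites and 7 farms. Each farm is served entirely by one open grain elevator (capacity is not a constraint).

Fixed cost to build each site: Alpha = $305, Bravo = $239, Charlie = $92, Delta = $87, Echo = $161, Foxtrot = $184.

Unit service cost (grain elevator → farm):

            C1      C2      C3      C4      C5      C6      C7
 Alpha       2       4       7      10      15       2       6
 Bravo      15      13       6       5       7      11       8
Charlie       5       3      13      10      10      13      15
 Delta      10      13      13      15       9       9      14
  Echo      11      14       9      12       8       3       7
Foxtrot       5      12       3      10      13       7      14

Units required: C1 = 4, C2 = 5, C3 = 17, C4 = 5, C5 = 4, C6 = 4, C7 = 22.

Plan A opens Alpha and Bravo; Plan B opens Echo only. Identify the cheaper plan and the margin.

Plan A: {Alpha, Bravo}: C1→Alpha 2·4=8, C2→Alpha 4·5=20, C3→Bravo 6·17=102, C4→Bravo 5·5=25, C5→Bravo 7·4=28, C6→Alpha 2·4=8, C7→Alpha 6·22=132. Service 323; fixed 544; total 867.
Plan B: {Echo}: C1→Echo 11·4=44, C2→Echo 14·5=70, C3→Echo 9·17=153, C4→Echo 12·5=60, C5→Echo 8·4=32, C6→Echo 3·4=12, C7→Echo 7·22=154. Service 525; fixed 161; total 686.
Difference: |867 − 686| = 181.

Plan B is cheaper by 181.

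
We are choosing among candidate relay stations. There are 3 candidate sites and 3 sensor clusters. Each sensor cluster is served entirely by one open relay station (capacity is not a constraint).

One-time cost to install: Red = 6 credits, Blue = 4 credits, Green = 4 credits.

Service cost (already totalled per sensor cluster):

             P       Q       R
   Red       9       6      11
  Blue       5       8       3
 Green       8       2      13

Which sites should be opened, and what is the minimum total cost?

For any fixed open set, each sensor cluster goes to its cheapest open site; total = fixed + service.
{Blue, Green}: P→Blue 5, Q→Green 2, R→Blue 3. Service 10; fixed 8; total 18.
{Blue}: P→Blue 5, Q→Blue 8, R→Blue 3. Service 16; fixed 4; total 20.
{Red, Blue}: service 14 + fixed 10 = 24
{Red, Blue, Green}: service 10 + fixed 14 = 24
No other subset beats 18.

Open Blue and Green; minimum total cost 18.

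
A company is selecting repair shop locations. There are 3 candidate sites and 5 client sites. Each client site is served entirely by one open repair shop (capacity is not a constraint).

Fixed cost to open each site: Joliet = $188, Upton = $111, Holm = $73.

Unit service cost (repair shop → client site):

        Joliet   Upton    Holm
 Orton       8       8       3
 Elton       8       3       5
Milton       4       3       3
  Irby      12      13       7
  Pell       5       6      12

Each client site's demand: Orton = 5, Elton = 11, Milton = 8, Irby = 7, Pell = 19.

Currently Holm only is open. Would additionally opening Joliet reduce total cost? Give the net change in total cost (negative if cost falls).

Current service cost with {Holm}: 371.
Adding Joliet: each client site re-picks its cheapest; new service cost 238, saving 133.
Extra fixed cost: 188. Net change = 188 − 133 = 55.
(Totals: 444 → 499.)

No — net change +55 (cost rises by 55).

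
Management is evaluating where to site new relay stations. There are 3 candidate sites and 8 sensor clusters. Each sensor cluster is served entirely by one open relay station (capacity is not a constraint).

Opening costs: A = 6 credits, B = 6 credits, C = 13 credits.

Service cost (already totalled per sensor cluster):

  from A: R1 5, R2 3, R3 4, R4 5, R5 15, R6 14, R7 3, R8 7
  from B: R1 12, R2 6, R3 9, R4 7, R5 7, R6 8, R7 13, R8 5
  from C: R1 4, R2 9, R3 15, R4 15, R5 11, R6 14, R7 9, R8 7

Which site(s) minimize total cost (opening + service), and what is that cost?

For any fixed open set, each sensor cluster goes to its cheapest open site; total = fixed + service.
{A, B}: R1→A 5, R2→A 3, R3→A 4, R4→A 5, R5→B 7, R6→B 8, R7→A 3, R8→B 5. Service 40; fixed 12; total 52.
{A}: R1→A 5, R2→A 3, R3→A 4, R4→A 5, R5→A 15, R6→A 14, R7→A 3, R8→A 7. Service 56; fixed 6; total 62.
{A, B, C}: R1→C 4, R2→A 3, R3→A 4, R4→A 5, R5→B 7, R6→B 8, R7→A 3, R8→B 5. Service 39; fixed 25; total 64.
(All 7 nonempty subsets were checked; A and B is lowest.)

Open A and B; minimum total cost 52.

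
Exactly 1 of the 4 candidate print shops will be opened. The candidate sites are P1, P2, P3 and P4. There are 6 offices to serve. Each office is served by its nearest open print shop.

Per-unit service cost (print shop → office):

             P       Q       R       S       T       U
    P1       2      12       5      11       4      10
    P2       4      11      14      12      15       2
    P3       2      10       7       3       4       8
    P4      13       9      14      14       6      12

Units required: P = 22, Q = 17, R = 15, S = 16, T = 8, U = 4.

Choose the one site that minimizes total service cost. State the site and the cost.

With exactly 1 open, each office uses its cheapest among the chosen.
{P3}: P→P3 2·22=44, Q→P3 10·17=170, R→P3 7·15=105, S→P3 3·16=48, T→P3 4·8=32, U→P3 8·4=32. Service cost 431.
{P1}: service cost 571
{P2}: service cost 805
Among all 4 size-1 choices, {P3} is lowest.

Choose P3 only; total service cost 431.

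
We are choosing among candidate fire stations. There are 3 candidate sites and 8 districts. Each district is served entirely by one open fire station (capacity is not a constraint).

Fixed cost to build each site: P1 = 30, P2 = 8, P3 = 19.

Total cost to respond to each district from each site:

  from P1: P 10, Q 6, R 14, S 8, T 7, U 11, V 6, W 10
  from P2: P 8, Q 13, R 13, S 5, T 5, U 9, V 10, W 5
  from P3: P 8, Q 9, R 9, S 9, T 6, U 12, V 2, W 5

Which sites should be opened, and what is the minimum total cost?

For any fixed open set, each district goes to its cheapest open site; total = fixed + service.
{P2}: P→P2 8, Q→P2 13, R→P2 13, S→P2 5, T→P2 5, U→P2 9, V→P2 10, W→P2 5. Service 68; fixed 8; total 76.
{P2, P3}: P→P2 8, Q→P3 9, R→P3 9, S→P2 5, T→P2 5, U→P2 9, V→P3 2, W→P2 5. Service 52; fixed 27; total 79.
{P3}: P→P3 8, Q→P3 9, R→P3 9, S→P3 9, T→P3 6, U→P3 12, V→P3 2, W→P3 5. Service 60; fixed 19; total 79.
{P1, P2, P3}: service 49 + fixed 57 = 106
No other subset beats 76.

Open P2 only; minimum total cost 76.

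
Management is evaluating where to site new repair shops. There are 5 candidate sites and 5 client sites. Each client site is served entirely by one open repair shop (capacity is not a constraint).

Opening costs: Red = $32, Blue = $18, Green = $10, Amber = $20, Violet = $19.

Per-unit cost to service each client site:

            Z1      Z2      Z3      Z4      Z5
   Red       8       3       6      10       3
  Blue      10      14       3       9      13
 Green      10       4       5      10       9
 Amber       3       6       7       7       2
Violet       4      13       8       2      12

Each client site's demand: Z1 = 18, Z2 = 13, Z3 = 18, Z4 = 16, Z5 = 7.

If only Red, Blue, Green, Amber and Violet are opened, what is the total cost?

Total cost: 292

Each client site is assigned to its cheapest site among the open ones.
{Red, Blue, Green, Amber, Violet}: Z1→Amber 3·18=54, Z2→Red 3·13=39, Z3→Blue 3·18=54, Z4→Violet 2·16=32, Z5→Amber 2·7=14. Service 193; fixed 99; total 292.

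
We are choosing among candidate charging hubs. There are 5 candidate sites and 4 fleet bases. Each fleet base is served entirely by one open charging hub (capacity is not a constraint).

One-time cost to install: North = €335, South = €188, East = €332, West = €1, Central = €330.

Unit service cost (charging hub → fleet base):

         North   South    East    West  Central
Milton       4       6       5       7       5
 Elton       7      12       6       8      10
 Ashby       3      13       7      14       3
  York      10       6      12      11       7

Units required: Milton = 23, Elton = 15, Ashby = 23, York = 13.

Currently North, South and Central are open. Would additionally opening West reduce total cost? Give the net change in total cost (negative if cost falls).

No — net change +1 (cost rises by 1).

Current service cost with {North, South, Central}: 344.
Adding West: each fleet base re-picks its cheapest; new service cost 344, saving 0.
Extra fixed cost: 1. Net change = 1 − 0 = 1.
(Totals: 1197 → 1198.)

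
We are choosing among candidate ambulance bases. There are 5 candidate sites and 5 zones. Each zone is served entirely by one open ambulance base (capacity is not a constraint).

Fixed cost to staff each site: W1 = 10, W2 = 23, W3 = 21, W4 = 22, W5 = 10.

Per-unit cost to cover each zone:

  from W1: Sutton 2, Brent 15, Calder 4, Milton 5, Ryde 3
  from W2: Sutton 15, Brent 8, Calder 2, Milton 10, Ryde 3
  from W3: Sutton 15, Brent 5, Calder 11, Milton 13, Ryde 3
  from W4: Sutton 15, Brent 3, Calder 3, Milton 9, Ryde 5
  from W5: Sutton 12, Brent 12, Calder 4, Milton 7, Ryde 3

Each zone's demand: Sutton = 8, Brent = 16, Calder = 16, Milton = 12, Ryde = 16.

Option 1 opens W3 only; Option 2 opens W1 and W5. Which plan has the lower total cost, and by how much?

Option 2 is cheaper by 201.

Option 1: {W3}: Sutton→W3 15·8=120, Brent→W3 5·16=80, Calder→W3 11·16=176, Milton→W3 13·12=156, Ryde→W3 3·16=48. Service 580; fixed 21; total 601.
Option 2: {W1, W5}: Sutton→W1 2·8=16, Brent→W5 12·16=192, Calder→W1 4·16=64, Milton→W1 5·12=60, Ryde→W1 3·16=48. Service 380; fixed 20; total 400.
Difference: |601 − 400| = 201.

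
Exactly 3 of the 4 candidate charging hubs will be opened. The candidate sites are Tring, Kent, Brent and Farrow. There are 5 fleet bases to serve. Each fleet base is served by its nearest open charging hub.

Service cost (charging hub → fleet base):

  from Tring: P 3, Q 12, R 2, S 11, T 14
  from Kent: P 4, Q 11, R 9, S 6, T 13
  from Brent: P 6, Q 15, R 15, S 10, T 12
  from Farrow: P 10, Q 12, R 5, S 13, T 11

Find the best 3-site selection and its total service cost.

Choose Tring, Kent and Farrow; total service cost 33.

With exactly 3 open, each fleet base uses its cheapest among the chosen.
{Tring, Kent, Farrow}: P→Tring 3, Q→Kent 11, R→Tring 2, S→Kent 6, T→Farrow 11. Service cost 33.
{Tring, Kent, Brent}: service cost 34
{Kent, Brent, Farrow}: service cost 37
Among all 4 size-3 choices, {Tring, Kent, Farrow} is lowest.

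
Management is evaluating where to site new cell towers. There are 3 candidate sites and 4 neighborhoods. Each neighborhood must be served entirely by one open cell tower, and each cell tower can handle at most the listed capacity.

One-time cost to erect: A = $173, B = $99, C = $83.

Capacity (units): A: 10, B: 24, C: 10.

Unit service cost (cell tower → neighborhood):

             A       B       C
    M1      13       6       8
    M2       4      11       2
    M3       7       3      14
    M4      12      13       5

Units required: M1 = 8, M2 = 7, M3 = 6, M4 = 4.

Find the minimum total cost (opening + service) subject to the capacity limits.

Minimum total cost: 314

Open {B, C}: M1→B 6·8=48, M2→C 2·7=14, M3→B 3·6=18, M4→B 13·4=52.
Loads: B carries 18/24, C carries 7/10. Service 132; fixed 182; total 314.
Next best feasible plan costs 345.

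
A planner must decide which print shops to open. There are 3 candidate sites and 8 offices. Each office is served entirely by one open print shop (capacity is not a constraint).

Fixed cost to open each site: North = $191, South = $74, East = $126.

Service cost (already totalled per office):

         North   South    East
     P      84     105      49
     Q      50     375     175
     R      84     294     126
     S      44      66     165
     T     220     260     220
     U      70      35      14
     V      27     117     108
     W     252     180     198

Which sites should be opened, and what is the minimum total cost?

For any fixed open set, each office goes to its cheapest open site; total = fixed + service.
{North, South}: P→North 84, Q→North 50, R→North 84, S→North 44, T→North 220, U→South 35, V→North 27, W→South 180. Service 724; fixed 265; total 989.
{North, East}: service 686 + fixed 317 = 1003
{North}: service 831 + fixed 191 = 1022
{North, South, East}: P→East 49, Q→North 50, R→North 84, S→North 44, T→North 220, U→East 14, V→North 27, W→South 180. Service 668; fixed 391; total 1059.
(All 7 nonempty subsets were checked; North and South is lowest.)

Open North and South; minimum total cost 989.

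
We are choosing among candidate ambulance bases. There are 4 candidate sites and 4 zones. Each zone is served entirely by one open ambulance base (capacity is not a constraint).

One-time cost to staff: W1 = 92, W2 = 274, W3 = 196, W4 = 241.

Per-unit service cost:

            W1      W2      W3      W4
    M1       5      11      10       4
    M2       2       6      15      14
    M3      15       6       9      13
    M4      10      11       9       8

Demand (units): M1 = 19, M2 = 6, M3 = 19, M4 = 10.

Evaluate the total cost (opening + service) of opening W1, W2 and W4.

Each zone is assigned to its cheapest site among the open ones.
{W1, W2, W4}: M1→W4 4·19=76, M2→W1 2·6=12, M3→W2 6·19=114, M4→W4 8·10=80. Service 282; fixed 607; total 889.

Total cost: 889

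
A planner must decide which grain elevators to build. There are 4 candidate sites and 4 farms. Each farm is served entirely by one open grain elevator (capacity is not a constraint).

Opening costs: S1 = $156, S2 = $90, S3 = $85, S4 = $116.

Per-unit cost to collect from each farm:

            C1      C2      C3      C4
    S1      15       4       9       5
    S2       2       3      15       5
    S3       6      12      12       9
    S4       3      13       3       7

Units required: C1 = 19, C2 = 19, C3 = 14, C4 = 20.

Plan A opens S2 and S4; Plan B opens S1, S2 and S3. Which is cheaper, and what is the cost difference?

Plan A is cheaper by 209.

Plan A: {S2, S4}: C1→S2 2·19=38, C2→S2 3·19=57, C3→S4 3·14=42, C4→S2 5·20=100. Service 237; fixed 206; total 443.
Plan B: {S1, S2, S3}: C1→S2 2·19=38, C2→S2 3·19=57, C3→S1 9·14=126, C4→S1 5·20=100. Service 321; fixed 331; total 652.
Difference: |443 − 652| = 209.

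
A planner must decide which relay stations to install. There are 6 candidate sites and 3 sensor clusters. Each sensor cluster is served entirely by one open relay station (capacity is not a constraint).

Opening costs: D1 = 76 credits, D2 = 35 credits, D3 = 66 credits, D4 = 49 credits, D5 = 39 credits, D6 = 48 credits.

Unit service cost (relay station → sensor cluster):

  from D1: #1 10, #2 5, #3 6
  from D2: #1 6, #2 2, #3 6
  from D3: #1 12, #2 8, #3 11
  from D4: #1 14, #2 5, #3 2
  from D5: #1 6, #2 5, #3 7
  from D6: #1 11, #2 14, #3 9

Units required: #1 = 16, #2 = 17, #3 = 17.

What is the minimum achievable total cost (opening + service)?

Minimum total cost: 248

For any fixed open set, each sensor cluster goes to its cheapest open site; total = fixed + service.
{D2, D4}: #1→D2 6·16=96, #2→D2 2·17=34, #3→D4 2·17=34. Service 164; fixed 84; total 248.
{D2}: service 232 + fixed 35 = 267
{D2, D4, D5}: service 164 + fixed 123 = 287
{D1, D2, D3, D4, D5, D6}: #1→D2 6·16=96, #2→D2 2·17=34, #3→D4 2·17=34. Service 164; fixed 313; total 477.
No other subset beats 248.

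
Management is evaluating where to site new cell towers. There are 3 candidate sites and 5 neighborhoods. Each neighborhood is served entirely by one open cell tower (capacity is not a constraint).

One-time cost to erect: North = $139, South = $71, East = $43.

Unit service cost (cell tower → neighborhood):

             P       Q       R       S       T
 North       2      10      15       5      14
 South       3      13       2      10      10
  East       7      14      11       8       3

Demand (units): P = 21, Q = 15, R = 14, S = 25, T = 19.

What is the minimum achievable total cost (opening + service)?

Minimum total cost: 655

For any fixed open set, each neighborhood goes to its cheapest open site; total = fixed + service.
{North, South, East}: P→North 2·21=42, Q→North 10·15=150, R→South 2·14=28, S→North 5·25=125, T→East 3·19=57. Service 402; fixed 253; total 655.
{South, East}: P→South 3·21=63, Q→South 13·15=195, R→South 2·14=28, S→East 8·25=200, T→East 3·19=57. Service 543; fixed 114; total 657.
{North, East}: P→North 2·21=42, Q→North 10·15=150, R→East 11·14=154, S→North 5·25=125, T→East 3·19=57. Service 528; fixed 182; total 710.
{East}: service 768 + fixed 43 = 811
No other subset beats 655.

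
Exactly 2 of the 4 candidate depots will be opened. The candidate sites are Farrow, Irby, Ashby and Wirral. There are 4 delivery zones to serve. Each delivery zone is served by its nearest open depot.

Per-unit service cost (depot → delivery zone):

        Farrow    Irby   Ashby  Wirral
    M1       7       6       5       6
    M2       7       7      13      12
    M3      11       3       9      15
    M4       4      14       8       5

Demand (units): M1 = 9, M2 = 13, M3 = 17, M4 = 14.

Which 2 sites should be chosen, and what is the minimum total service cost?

With exactly 2 open, each delivery zone uses its cheapest among the chosen.
{Farrow, Irby}: M1→Irby 6·9=54, M2→Farrow 7·13=91, M3→Irby 3·17=51, M4→Farrow 4·14=56. Service cost 252.
{Irby, Wirral}: service cost 266
{Irby, Ashby}: service cost 299
Among all 6 size-2 choices, {Farrow, Irby} is lowest.

Choose Farrow and Irby; total service cost 252.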